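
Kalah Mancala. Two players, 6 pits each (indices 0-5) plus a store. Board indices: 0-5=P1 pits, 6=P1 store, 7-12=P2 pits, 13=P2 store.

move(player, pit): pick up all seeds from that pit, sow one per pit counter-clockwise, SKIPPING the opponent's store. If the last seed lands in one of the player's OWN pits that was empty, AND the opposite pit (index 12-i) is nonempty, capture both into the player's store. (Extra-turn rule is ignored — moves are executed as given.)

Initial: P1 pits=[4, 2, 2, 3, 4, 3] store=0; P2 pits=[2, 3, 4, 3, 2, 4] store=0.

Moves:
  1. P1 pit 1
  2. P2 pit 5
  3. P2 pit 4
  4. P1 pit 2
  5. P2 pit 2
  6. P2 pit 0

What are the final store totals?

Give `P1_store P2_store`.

Answer: 1 9

Derivation:
Move 1: P1 pit1 -> P1=[4,0,3,4,4,3](0) P2=[2,3,4,3,2,4](0)
Move 2: P2 pit5 -> P1=[5,1,4,4,4,3](0) P2=[2,3,4,3,2,0](1)
Move 3: P2 pit4 -> P1=[5,1,4,4,4,3](0) P2=[2,3,4,3,0,1](2)
Move 4: P1 pit2 -> P1=[5,1,0,5,5,4](1) P2=[2,3,4,3,0,1](2)
Move 5: P2 pit2 -> P1=[5,1,0,5,5,4](1) P2=[2,3,0,4,1,2](3)
Move 6: P2 pit0 -> P1=[5,1,0,0,5,4](1) P2=[0,4,0,4,1,2](9)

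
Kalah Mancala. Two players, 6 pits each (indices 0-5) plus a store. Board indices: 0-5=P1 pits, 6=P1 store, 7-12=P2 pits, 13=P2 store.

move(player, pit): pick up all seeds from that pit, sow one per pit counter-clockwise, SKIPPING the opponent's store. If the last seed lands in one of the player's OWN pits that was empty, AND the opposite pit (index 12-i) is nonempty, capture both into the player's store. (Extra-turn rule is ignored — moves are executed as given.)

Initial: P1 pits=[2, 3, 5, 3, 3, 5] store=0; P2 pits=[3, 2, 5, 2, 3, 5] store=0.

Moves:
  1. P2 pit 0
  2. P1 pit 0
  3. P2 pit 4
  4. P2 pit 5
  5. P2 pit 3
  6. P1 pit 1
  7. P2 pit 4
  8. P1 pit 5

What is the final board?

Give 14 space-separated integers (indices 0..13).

Move 1: P2 pit0 -> P1=[2,3,5,3,3,5](0) P2=[0,3,6,3,3,5](0)
Move 2: P1 pit0 -> P1=[0,4,6,3,3,5](0) P2=[0,3,6,3,3,5](0)
Move 3: P2 pit4 -> P1=[1,4,6,3,3,5](0) P2=[0,3,6,3,0,6](1)
Move 4: P2 pit5 -> P1=[2,5,7,4,4,5](0) P2=[0,3,6,3,0,0](2)
Move 5: P2 pit3 -> P1=[2,5,7,4,4,5](0) P2=[0,3,6,0,1,1](3)
Move 6: P1 pit1 -> P1=[2,0,8,5,5,6](1) P2=[0,3,6,0,1,1](3)
Move 7: P2 pit4 -> P1=[2,0,8,5,5,6](1) P2=[0,3,6,0,0,2](3)
Move 8: P1 pit5 -> P1=[2,0,8,5,5,0](2) P2=[1,4,7,1,1,2](3)

Answer: 2 0 8 5 5 0 2 1 4 7 1 1 2 3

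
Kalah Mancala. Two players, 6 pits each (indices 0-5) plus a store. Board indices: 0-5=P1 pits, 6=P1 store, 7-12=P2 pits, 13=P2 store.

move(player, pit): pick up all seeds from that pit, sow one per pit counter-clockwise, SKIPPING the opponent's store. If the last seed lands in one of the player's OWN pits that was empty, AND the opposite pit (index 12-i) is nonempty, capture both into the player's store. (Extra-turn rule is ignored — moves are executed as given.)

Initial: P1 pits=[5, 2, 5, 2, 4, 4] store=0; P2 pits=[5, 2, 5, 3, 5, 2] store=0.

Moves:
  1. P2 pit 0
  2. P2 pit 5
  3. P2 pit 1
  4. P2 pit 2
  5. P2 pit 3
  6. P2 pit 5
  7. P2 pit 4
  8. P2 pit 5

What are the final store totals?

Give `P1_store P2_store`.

Move 1: P2 pit0 -> P1=[5,2,5,2,4,4](0) P2=[0,3,6,4,6,3](0)
Move 2: P2 pit5 -> P1=[6,3,5,2,4,4](0) P2=[0,3,6,4,6,0](1)
Move 3: P2 pit1 -> P1=[6,3,5,2,4,4](0) P2=[0,0,7,5,7,0](1)
Move 4: P2 pit2 -> P1=[7,4,6,2,4,4](0) P2=[0,0,0,6,8,1](2)
Move 5: P2 pit3 -> P1=[8,5,7,2,4,4](0) P2=[0,0,0,0,9,2](3)
Move 6: P2 pit5 -> P1=[9,5,7,2,4,4](0) P2=[0,0,0,0,9,0](4)
Move 7: P2 pit4 -> P1=[10,6,8,3,5,0](0) P2=[0,0,0,0,0,1](11)
Move 8: P2 pit5 -> P1=[10,6,8,3,5,0](0) P2=[0,0,0,0,0,0](12)

Answer: 0 12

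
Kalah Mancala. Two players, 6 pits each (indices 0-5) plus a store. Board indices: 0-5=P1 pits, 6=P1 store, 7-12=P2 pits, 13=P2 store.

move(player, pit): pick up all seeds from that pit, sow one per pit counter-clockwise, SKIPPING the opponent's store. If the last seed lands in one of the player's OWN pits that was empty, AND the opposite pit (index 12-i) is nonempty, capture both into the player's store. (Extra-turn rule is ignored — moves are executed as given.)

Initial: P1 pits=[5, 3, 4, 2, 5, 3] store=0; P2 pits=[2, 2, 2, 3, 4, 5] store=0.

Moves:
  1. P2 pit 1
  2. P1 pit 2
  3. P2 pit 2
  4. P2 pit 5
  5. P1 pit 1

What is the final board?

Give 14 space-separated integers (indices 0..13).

Move 1: P2 pit1 -> P1=[5,3,4,2,5,3](0) P2=[2,0,3,4,4,5](0)
Move 2: P1 pit2 -> P1=[5,3,0,3,6,4](1) P2=[2,0,3,4,4,5](0)
Move 3: P2 pit2 -> P1=[5,3,0,3,6,4](1) P2=[2,0,0,5,5,6](0)
Move 4: P2 pit5 -> P1=[6,4,1,4,7,4](1) P2=[2,0,0,5,5,0](1)
Move 5: P1 pit1 -> P1=[6,0,2,5,8,5](1) P2=[2,0,0,5,5,0](1)

Answer: 6 0 2 5 8 5 1 2 0 0 5 5 0 1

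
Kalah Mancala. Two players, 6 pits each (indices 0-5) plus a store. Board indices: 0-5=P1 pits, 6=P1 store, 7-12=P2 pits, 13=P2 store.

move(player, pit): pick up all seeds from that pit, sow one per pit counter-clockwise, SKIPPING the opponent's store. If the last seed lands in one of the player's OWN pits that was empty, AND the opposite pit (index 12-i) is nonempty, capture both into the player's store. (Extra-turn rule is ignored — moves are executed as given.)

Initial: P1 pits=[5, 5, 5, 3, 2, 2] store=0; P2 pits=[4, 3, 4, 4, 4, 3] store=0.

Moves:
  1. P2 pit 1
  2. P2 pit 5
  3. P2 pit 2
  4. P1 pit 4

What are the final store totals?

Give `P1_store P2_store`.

Answer: 1 2

Derivation:
Move 1: P2 pit1 -> P1=[5,5,5,3,2,2](0) P2=[4,0,5,5,5,3](0)
Move 2: P2 pit5 -> P1=[6,6,5,3,2,2](0) P2=[4,0,5,5,5,0](1)
Move 3: P2 pit2 -> P1=[7,6,5,3,2,2](0) P2=[4,0,0,6,6,1](2)
Move 4: P1 pit4 -> P1=[7,6,5,3,0,3](1) P2=[4,0,0,6,6,1](2)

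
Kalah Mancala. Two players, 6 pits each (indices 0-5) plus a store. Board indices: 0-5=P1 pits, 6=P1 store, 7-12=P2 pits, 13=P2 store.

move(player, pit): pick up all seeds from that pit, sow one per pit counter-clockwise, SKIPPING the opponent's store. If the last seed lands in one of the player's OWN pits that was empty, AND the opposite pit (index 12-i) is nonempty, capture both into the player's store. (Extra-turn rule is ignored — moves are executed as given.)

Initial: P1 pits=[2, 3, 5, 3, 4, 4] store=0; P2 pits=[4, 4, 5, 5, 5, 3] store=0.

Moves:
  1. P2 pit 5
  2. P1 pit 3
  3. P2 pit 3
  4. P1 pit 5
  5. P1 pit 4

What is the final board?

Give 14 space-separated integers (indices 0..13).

Move 1: P2 pit5 -> P1=[3,4,5,3,4,4](0) P2=[4,4,5,5,5,0](1)
Move 2: P1 pit3 -> P1=[3,4,5,0,5,5](1) P2=[4,4,5,5,5,0](1)
Move 3: P2 pit3 -> P1=[4,5,5,0,5,5](1) P2=[4,4,5,0,6,1](2)
Move 4: P1 pit5 -> P1=[4,5,5,0,5,0](2) P2=[5,5,6,1,6,1](2)
Move 5: P1 pit4 -> P1=[4,5,5,0,0,1](3) P2=[6,6,7,1,6,1](2)

Answer: 4 5 5 0 0 1 3 6 6 7 1 6 1 2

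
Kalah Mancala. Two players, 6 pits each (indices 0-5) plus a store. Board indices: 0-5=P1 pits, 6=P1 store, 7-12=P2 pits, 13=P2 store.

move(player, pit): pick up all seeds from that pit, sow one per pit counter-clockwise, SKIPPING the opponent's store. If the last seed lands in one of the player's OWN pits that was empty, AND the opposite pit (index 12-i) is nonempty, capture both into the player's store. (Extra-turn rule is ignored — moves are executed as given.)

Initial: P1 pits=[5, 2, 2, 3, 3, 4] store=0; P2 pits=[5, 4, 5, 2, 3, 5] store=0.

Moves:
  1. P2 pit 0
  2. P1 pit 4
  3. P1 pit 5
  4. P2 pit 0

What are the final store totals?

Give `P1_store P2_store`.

Answer: 2 0

Derivation:
Move 1: P2 pit0 -> P1=[5,2,2,3,3,4](0) P2=[0,5,6,3,4,6](0)
Move 2: P1 pit4 -> P1=[5,2,2,3,0,5](1) P2=[1,5,6,3,4,6](0)
Move 3: P1 pit5 -> P1=[5,2,2,3,0,0](2) P2=[2,6,7,4,4,6](0)
Move 4: P2 pit0 -> P1=[5,2,2,3,0,0](2) P2=[0,7,8,4,4,6](0)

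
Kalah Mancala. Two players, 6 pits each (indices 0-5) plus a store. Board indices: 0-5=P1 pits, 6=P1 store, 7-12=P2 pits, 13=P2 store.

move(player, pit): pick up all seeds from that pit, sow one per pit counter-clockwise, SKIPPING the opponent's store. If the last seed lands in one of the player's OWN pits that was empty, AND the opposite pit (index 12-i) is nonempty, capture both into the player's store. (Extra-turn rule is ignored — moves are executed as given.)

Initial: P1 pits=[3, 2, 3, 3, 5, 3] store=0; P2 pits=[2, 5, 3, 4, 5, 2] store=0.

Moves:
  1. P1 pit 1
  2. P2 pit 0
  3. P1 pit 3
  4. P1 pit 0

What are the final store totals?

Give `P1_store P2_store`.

Answer: 6 0

Derivation:
Move 1: P1 pit1 -> P1=[3,0,4,4,5,3](0) P2=[2,5,3,4,5,2](0)
Move 2: P2 pit0 -> P1=[3,0,4,4,5,3](0) P2=[0,6,4,4,5,2](0)
Move 3: P1 pit3 -> P1=[3,0,4,0,6,4](1) P2=[1,6,4,4,5,2](0)
Move 4: P1 pit0 -> P1=[0,1,5,0,6,4](6) P2=[1,6,0,4,5,2](0)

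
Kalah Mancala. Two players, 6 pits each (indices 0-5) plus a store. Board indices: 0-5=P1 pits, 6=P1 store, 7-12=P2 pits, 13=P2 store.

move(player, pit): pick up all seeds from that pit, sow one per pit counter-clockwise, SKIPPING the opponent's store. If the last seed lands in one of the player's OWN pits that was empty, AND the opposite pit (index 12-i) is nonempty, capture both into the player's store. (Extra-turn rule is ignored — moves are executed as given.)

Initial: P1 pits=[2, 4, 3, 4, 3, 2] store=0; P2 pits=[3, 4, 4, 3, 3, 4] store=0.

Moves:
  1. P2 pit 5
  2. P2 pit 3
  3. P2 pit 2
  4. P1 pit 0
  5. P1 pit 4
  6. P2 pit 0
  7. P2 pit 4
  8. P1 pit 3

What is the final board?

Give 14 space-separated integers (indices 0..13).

Answer: 1 7 6 0 1 4 2 1 6 2 2 0 3 4

Derivation:
Move 1: P2 pit5 -> P1=[3,5,4,4,3,2](0) P2=[3,4,4,3,3,0](1)
Move 2: P2 pit3 -> P1=[3,5,4,4,3,2](0) P2=[3,4,4,0,4,1](2)
Move 3: P2 pit2 -> P1=[3,5,4,4,3,2](0) P2=[3,4,0,1,5,2](3)
Move 4: P1 pit0 -> P1=[0,6,5,5,3,2](0) P2=[3,4,0,1,5,2](3)
Move 5: P1 pit4 -> P1=[0,6,5,5,0,3](1) P2=[4,4,0,1,5,2](3)
Move 6: P2 pit0 -> P1=[0,6,5,5,0,3](1) P2=[0,5,1,2,6,2](3)
Move 7: P2 pit4 -> P1=[1,7,6,6,0,3](1) P2=[0,5,1,2,0,3](4)
Move 8: P1 pit3 -> P1=[1,7,6,0,1,4](2) P2=[1,6,2,2,0,3](4)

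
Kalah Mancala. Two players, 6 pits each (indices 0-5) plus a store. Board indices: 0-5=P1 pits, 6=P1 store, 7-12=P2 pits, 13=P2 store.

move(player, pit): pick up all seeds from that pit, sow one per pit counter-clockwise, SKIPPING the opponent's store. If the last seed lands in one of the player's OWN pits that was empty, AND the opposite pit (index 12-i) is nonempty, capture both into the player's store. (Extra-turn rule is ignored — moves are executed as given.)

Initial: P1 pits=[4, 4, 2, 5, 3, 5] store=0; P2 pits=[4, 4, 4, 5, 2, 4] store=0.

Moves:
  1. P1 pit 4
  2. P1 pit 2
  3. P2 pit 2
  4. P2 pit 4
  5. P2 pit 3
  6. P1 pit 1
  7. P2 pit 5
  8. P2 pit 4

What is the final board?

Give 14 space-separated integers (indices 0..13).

Move 1: P1 pit4 -> P1=[4,4,2,5,0,6](1) P2=[5,4,4,5,2,4](0)
Move 2: P1 pit2 -> P1=[4,4,0,6,0,6](6) P2=[5,0,4,5,2,4](0)
Move 3: P2 pit2 -> P1=[4,4,0,6,0,6](6) P2=[5,0,0,6,3,5](1)
Move 4: P2 pit4 -> P1=[5,4,0,6,0,6](6) P2=[5,0,0,6,0,6](2)
Move 5: P2 pit3 -> P1=[6,5,1,6,0,6](6) P2=[5,0,0,0,1,7](3)
Move 6: P1 pit1 -> P1=[6,0,2,7,1,7](7) P2=[5,0,0,0,1,7](3)
Move 7: P2 pit5 -> P1=[7,1,3,8,2,8](7) P2=[5,0,0,0,1,0](4)
Move 8: P2 pit4 -> P1=[0,1,3,8,2,8](7) P2=[5,0,0,0,0,0](12)

Answer: 0 1 3 8 2 8 7 5 0 0 0 0 0 12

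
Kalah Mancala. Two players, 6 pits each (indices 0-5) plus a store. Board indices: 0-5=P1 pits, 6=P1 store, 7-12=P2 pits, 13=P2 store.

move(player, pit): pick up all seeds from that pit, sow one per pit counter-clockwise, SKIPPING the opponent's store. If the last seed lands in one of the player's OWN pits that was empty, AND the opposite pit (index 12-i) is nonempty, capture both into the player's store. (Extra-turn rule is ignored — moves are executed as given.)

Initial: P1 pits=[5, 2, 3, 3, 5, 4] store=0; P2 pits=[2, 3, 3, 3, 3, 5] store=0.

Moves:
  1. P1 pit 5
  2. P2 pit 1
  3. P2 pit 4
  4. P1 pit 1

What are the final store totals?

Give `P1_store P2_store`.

Move 1: P1 pit5 -> P1=[5,2,3,3,5,0](1) P2=[3,4,4,3,3,5](0)
Move 2: P2 pit1 -> P1=[5,2,3,3,5,0](1) P2=[3,0,5,4,4,6](0)
Move 3: P2 pit4 -> P1=[6,3,3,3,5,0](1) P2=[3,0,5,4,0,7](1)
Move 4: P1 pit1 -> P1=[6,0,4,4,6,0](1) P2=[3,0,5,4,0,7](1)

Answer: 1 1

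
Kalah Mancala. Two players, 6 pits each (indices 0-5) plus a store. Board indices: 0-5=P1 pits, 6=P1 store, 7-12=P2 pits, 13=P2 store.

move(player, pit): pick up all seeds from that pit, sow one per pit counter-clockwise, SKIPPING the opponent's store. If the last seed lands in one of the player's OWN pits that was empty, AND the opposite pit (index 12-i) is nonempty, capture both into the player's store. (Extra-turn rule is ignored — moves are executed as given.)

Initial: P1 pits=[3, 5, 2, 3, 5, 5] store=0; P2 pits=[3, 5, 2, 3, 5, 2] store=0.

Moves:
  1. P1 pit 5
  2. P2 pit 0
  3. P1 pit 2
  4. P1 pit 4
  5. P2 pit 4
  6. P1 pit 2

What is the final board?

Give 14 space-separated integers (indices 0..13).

Move 1: P1 pit5 -> P1=[3,5,2,3,5,0](1) P2=[4,6,3,4,5,2](0)
Move 2: P2 pit0 -> P1=[3,5,2,3,5,0](1) P2=[0,7,4,5,6,2](0)
Move 3: P1 pit2 -> P1=[3,5,0,4,6,0](1) P2=[0,7,4,5,6,2](0)
Move 4: P1 pit4 -> P1=[3,5,0,4,0,1](2) P2=[1,8,5,6,6,2](0)
Move 5: P2 pit4 -> P1=[4,6,1,5,0,1](2) P2=[1,8,5,6,0,3](1)
Move 6: P1 pit2 -> P1=[4,6,0,6,0,1](2) P2=[1,8,5,6,0,3](1)

Answer: 4 6 0 6 0 1 2 1 8 5 6 0 3 1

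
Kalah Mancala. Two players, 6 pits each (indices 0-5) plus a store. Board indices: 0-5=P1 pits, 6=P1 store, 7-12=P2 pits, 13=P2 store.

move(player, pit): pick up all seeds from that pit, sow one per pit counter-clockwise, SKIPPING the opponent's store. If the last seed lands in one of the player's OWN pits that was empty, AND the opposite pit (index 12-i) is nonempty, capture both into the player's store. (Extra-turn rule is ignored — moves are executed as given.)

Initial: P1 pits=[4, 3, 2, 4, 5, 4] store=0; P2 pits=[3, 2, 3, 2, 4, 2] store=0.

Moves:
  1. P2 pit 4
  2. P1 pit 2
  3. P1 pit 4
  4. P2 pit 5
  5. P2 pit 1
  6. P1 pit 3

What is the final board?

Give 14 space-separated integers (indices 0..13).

Answer: 6 0 0 0 1 6 2 5 1 5 4 0 0 8

Derivation:
Move 1: P2 pit4 -> P1=[5,4,2,4,5,4](0) P2=[3,2,3,2,0,3](1)
Move 2: P1 pit2 -> P1=[5,4,0,5,6,4](0) P2=[3,2,3,2,0,3](1)
Move 3: P1 pit4 -> P1=[5,4,0,5,0,5](1) P2=[4,3,4,3,0,3](1)
Move 4: P2 pit5 -> P1=[6,5,0,5,0,5](1) P2=[4,3,4,3,0,0](2)
Move 5: P2 pit1 -> P1=[6,0,0,5,0,5](1) P2=[4,0,5,4,0,0](8)
Move 6: P1 pit3 -> P1=[6,0,0,0,1,6](2) P2=[5,1,5,4,0,0](8)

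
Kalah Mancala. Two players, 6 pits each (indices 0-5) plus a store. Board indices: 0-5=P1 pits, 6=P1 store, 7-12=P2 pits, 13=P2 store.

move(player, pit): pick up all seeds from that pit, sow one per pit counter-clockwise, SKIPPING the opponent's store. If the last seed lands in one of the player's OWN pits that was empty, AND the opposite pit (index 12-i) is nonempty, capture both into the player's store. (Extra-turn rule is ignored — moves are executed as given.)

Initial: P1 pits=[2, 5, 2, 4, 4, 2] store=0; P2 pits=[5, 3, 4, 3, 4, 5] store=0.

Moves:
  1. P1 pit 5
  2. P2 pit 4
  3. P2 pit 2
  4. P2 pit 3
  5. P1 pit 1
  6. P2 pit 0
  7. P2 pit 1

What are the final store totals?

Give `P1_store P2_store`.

Move 1: P1 pit5 -> P1=[2,5,2,4,4,0](1) P2=[6,3,4,3,4,5](0)
Move 2: P2 pit4 -> P1=[3,6,2,4,4,0](1) P2=[6,3,4,3,0,6](1)
Move 3: P2 pit2 -> P1=[3,6,2,4,4,0](1) P2=[6,3,0,4,1,7](2)
Move 4: P2 pit3 -> P1=[4,6,2,4,4,0](1) P2=[6,3,0,0,2,8](3)
Move 5: P1 pit1 -> P1=[4,0,3,5,5,1](2) P2=[7,3,0,0,2,8](3)
Move 6: P2 pit0 -> P1=[5,0,3,5,5,1](2) P2=[0,4,1,1,3,9](4)
Move 7: P2 pit1 -> P1=[5,0,3,5,5,1](2) P2=[0,0,2,2,4,10](4)

Answer: 2 4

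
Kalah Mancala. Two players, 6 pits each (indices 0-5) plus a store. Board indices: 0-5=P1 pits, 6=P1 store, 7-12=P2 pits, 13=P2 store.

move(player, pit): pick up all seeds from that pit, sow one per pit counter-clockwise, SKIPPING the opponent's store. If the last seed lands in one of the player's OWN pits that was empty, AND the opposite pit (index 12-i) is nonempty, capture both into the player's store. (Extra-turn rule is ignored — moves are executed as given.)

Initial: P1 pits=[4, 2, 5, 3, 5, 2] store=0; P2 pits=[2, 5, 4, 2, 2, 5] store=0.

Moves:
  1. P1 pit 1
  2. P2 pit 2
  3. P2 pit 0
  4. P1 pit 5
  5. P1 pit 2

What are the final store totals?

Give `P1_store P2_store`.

Answer: 2 6

Derivation:
Move 1: P1 pit1 -> P1=[4,0,6,4,5,2](0) P2=[2,5,4,2,2,5](0)
Move 2: P2 pit2 -> P1=[4,0,6,4,5,2](0) P2=[2,5,0,3,3,6](1)
Move 3: P2 pit0 -> P1=[4,0,6,0,5,2](0) P2=[0,6,0,3,3,6](6)
Move 4: P1 pit5 -> P1=[4,0,6,0,5,0](1) P2=[1,6,0,3,3,6](6)
Move 5: P1 pit2 -> P1=[4,0,0,1,6,1](2) P2=[2,7,0,3,3,6](6)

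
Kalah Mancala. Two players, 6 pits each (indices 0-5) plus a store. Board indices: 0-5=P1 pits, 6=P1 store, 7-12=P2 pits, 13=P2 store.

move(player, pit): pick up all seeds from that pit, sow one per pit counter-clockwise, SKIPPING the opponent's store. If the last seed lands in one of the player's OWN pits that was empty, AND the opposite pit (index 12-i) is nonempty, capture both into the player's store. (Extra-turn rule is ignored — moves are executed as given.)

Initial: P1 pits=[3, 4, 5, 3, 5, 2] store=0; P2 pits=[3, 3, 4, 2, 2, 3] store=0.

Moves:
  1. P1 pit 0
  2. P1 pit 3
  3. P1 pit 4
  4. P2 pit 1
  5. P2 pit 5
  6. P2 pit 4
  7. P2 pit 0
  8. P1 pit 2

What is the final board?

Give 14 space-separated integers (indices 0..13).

Answer: 2 6 0 1 1 5 3 1 2 8 5 1 2 2

Derivation:
Move 1: P1 pit0 -> P1=[0,5,6,4,5,2](0) P2=[3,3,4,2,2,3](0)
Move 2: P1 pit3 -> P1=[0,5,6,0,6,3](1) P2=[4,3,4,2,2,3](0)
Move 3: P1 pit4 -> P1=[0,5,6,0,0,4](2) P2=[5,4,5,3,2,3](0)
Move 4: P2 pit1 -> P1=[0,5,6,0,0,4](2) P2=[5,0,6,4,3,4](0)
Move 5: P2 pit5 -> P1=[1,6,7,0,0,4](2) P2=[5,0,6,4,3,0](1)
Move 6: P2 pit4 -> P1=[2,6,7,0,0,4](2) P2=[5,0,6,4,0,1](2)
Move 7: P2 pit0 -> P1=[2,6,7,0,0,4](2) P2=[0,1,7,5,1,2](2)
Move 8: P1 pit2 -> P1=[2,6,0,1,1,5](3) P2=[1,2,8,5,1,2](2)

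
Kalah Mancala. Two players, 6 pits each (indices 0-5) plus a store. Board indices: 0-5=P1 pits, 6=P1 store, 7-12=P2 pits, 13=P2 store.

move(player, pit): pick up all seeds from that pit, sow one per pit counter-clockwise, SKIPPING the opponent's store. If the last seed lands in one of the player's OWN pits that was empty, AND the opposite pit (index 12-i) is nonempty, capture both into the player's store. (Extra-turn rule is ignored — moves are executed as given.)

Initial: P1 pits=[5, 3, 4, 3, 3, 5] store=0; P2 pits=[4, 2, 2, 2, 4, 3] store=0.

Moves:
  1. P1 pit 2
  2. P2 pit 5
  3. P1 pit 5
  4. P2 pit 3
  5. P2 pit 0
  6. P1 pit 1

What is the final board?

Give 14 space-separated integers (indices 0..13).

Move 1: P1 pit2 -> P1=[5,3,0,4,4,6](1) P2=[4,2,2,2,4,3](0)
Move 2: P2 pit5 -> P1=[6,4,0,4,4,6](1) P2=[4,2,2,2,4,0](1)
Move 3: P1 pit5 -> P1=[6,4,0,4,4,0](2) P2=[5,3,3,3,5,0](1)
Move 4: P2 pit3 -> P1=[6,4,0,4,4,0](2) P2=[5,3,3,0,6,1](2)
Move 5: P2 pit0 -> P1=[6,4,0,4,4,0](2) P2=[0,4,4,1,7,2](2)
Move 6: P1 pit1 -> P1=[6,0,1,5,5,1](2) P2=[0,4,4,1,7,2](2)

Answer: 6 0 1 5 5 1 2 0 4 4 1 7 2 2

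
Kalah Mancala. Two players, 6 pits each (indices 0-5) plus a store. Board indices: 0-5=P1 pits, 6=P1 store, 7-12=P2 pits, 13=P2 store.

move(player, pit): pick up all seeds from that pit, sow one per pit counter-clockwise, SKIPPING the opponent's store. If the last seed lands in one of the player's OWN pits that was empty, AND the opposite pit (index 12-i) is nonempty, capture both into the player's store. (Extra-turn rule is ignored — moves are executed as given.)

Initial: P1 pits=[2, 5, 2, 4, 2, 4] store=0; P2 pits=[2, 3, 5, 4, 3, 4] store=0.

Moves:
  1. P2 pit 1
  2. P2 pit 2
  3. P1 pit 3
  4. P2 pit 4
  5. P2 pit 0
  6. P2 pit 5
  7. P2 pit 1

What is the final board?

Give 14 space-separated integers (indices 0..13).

Move 1: P2 pit1 -> P1=[2,5,2,4,2,4](0) P2=[2,0,6,5,4,4](0)
Move 2: P2 pit2 -> P1=[3,6,2,4,2,4](0) P2=[2,0,0,6,5,5](1)
Move 3: P1 pit3 -> P1=[3,6,2,0,3,5](1) P2=[3,0,0,6,5,5](1)
Move 4: P2 pit4 -> P1=[4,7,3,0,3,5](1) P2=[3,0,0,6,0,6](2)
Move 5: P2 pit0 -> P1=[4,7,3,0,3,5](1) P2=[0,1,1,7,0,6](2)
Move 6: P2 pit5 -> P1=[5,8,4,1,4,5](1) P2=[0,1,1,7,0,0](3)
Move 7: P2 pit1 -> P1=[5,8,4,1,4,5](1) P2=[0,0,2,7,0,0](3)

Answer: 5 8 4 1 4 5 1 0 0 2 7 0 0 3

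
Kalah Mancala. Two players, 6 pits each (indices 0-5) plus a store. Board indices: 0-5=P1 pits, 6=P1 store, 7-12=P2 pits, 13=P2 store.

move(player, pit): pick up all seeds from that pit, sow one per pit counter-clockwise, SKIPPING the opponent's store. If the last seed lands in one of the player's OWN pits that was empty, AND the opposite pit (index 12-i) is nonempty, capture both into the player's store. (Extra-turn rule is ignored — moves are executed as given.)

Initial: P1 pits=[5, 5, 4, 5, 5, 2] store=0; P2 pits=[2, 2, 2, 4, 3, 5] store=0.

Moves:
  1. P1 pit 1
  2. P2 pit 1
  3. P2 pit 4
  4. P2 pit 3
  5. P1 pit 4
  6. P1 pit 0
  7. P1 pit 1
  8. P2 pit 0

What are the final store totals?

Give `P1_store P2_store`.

Move 1: P1 pit1 -> P1=[5,0,5,6,6,3](1) P2=[2,2,2,4,3,5](0)
Move 2: P2 pit1 -> P1=[5,0,5,6,6,3](1) P2=[2,0,3,5,3,5](0)
Move 3: P2 pit4 -> P1=[6,0,5,6,6,3](1) P2=[2,0,3,5,0,6](1)
Move 4: P2 pit3 -> P1=[7,1,5,6,6,3](1) P2=[2,0,3,0,1,7](2)
Move 5: P1 pit4 -> P1=[7,1,5,6,0,4](2) P2=[3,1,4,1,1,7](2)
Move 6: P1 pit0 -> P1=[0,2,6,7,1,5](3) P2=[4,1,4,1,1,7](2)
Move 7: P1 pit1 -> P1=[0,0,7,8,1,5](3) P2=[4,1,4,1,1,7](2)
Move 8: P2 pit0 -> P1=[0,0,7,8,1,5](3) P2=[0,2,5,2,2,7](2)

Answer: 3 2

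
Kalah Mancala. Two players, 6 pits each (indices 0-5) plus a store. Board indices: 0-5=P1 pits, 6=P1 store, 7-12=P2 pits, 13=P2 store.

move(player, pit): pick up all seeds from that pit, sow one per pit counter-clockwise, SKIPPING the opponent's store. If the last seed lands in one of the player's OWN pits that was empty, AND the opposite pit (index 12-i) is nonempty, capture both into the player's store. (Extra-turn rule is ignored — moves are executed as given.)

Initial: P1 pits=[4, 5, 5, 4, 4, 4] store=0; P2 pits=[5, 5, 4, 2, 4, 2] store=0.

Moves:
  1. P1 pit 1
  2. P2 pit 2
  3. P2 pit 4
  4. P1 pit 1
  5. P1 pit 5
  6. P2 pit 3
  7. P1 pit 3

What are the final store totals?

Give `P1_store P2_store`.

Move 1: P1 pit1 -> P1=[4,0,6,5,5,5](1) P2=[5,5,4,2,4,2](0)
Move 2: P2 pit2 -> P1=[4,0,6,5,5,5](1) P2=[5,5,0,3,5,3](1)
Move 3: P2 pit4 -> P1=[5,1,7,5,5,5](1) P2=[5,5,0,3,0,4](2)
Move 4: P1 pit1 -> P1=[5,0,8,5,5,5](1) P2=[5,5,0,3,0,4](2)
Move 5: P1 pit5 -> P1=[5,0,8,5,5,0](2) P2=[6,6,1,4,0,4](2)
Move 6: P2 pit3 -> P1=[6,0,8,5,5,0](2) P2=[6,6,1,0,1,5](3)
Move 7: P1 pit3 -> P1=[6,0,8,0,6,1](3) P2=[7,7,1,0,1,5](3)

Answer: 3 3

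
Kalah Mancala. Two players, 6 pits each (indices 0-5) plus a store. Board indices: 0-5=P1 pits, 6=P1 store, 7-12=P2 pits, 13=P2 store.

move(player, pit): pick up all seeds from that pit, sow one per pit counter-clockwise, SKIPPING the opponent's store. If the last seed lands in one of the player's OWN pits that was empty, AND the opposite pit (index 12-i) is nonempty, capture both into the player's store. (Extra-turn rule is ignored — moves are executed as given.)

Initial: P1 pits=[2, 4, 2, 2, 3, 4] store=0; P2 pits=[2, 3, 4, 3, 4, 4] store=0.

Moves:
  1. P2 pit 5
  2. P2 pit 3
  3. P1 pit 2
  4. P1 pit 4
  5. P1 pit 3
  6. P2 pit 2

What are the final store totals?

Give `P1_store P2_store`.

Move 1: P2 pit5 -> P1=[3,5,3,2,3,4](0) P2=[2,3,4,3,4,0](1)
Move 2: P2 pit3 -> P1=[3,5,3,2,3,4](0) P2=[2,3,4,0,5,1](2)
Move 3: P1 pit2 -> P1=[3,5,0,3,4,5](0) P2=[2,3,4,0,5,1](2)
Move 4: P1 pit4 -> P1=[3,5,0,3,0,6](1) P2=[3,4,4,0,5,1](2)
Move 5: P1 pit3 -> P1=[3,5,0,0,1,7](2) P2=[3,4,4,0,5,1](2)
Move 6: P2 pit2 -> P1=[3,5,0,0,1,7](2) P2=[3,4,0,1,6,2](3)

Answer: 2 3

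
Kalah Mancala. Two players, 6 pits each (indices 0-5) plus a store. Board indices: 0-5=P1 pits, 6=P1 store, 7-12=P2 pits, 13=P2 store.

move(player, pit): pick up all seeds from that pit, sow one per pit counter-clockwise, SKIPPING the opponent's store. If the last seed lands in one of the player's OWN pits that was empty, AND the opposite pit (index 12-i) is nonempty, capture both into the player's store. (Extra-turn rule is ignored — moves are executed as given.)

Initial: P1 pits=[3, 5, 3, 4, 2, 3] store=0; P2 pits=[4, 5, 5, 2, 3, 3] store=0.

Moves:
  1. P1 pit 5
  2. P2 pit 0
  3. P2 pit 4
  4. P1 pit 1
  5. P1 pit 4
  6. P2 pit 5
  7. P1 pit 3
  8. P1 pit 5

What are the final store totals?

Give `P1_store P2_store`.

Answer: 5 2

Derivation:
Move 1: P1 pit5 -> P1=[3,5,3,4,2,0](1) P2=[5,6,5,2,3,3](0)
Move 2: P2 pit0 -> P1=[3,5,3,4,2,0](1) P2=[0,7,6,3,4,4](0)
Move 3: P2 pit4 -> P1=[4,6,3,4,2,0](1) P2=[0,7,6,3,0,5](1)
Move 4: P1 pit1 -> P1=[4,0,4,5,3,1](2) P2=[1,7,6,3,0,5](1)
Move 5: P1 pit4 -> P1=[4,0,4,5,0,2](3) P2=[2,7,6,3,0,5](1)
Move 6: P2 pit5 -> P1=[5,1,5,6,0,2](3) P2=[2,7,6,3,0,0](2)
Move 7: P1 pit3 -> P1=[5,1,5,0,1,3](4) P2=[3,8,7,3,0,0](2)
Move 8: P1 pit5 -> P1=[5,1,5,0,1,0](5) P2=[4,9,7,3,0,0](2)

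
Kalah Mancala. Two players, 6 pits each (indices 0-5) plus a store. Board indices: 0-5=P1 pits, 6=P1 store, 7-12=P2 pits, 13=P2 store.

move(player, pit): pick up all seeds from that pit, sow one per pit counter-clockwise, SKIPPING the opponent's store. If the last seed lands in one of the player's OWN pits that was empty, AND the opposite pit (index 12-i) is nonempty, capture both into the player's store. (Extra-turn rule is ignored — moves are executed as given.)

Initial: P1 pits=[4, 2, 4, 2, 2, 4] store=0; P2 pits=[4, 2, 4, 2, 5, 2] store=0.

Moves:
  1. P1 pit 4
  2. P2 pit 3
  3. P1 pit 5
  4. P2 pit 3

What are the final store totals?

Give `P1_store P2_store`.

Answer: 2 0

Derivation:
Move 1: P1 pit4 -> P1=[4,2,4,2,0,5](1) P2=[4,2,4,2,5,2](0)
Move 2: P2 pit3 -> P1=[4,2,4,2,0,5](1) P2=[4,2,4,0,6,3](0)
Move 3: P1 pit5 -> P1=[4,2,4,2,0,0](2) P2=[5,3,5,1,6,3](0)
Move 4: P2 pit3 -> P1=[4,2,4,2,0,0](2) P2=[5,3,5,0,7,3](0)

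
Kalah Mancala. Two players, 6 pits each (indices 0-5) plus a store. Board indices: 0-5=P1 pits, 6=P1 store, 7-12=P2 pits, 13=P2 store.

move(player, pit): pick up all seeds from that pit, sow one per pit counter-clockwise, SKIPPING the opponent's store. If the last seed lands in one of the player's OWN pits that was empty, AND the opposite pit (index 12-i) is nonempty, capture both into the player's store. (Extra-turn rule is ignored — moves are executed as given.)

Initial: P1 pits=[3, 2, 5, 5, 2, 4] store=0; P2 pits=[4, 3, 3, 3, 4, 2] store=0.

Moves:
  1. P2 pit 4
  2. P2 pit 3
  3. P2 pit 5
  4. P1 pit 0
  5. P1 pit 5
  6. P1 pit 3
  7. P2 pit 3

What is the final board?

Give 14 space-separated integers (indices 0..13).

Move 1: P2 pit4 -> P1=[4,3,5,5,2,4](0) P2=[4,3,3,3,0,3](1)
Move 2: P2 pit3 -> P1=[4,3,5,5,2,4](0) P2=[4,3,3,0,1,4](2)
Move 3: P2 pit5 -> P1=[5,4,6,5,2,4](0) P2=[4,3,3,0,1,0](3)
Move 4: P1 pit0 -> P1=[0,5,7,6,3,5](0) P2=[4,3,3,0,1,0](3)
Move 5: P1 pit5 -> P1=[0,5,7,6,3,0](1) P2=[5,4,4,1,1,0](3)
Move 6: P1 pit3 -> P1=[0,5,7,0,4,1](2) P2=[6,5,5,1,1,0](3)
Move 7: P2 pit3 -> P1=[0,5,7,0,4,1](2) P2=[6,5,5,0,2,0](3)

Answer: 0 5 7 0 4 1 2 6 5 5 0 2 0 3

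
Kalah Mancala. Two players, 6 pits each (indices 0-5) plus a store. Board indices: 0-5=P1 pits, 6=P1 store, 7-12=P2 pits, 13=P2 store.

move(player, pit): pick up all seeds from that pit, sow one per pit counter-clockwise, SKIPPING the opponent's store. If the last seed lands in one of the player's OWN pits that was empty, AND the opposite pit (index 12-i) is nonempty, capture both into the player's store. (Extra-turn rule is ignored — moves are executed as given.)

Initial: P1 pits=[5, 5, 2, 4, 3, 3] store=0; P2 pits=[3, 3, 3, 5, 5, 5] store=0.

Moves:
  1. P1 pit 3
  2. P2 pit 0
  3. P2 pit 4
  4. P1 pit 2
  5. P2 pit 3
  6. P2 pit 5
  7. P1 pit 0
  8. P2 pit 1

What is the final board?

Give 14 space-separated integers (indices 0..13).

Move 1: P1 pit3 -> P1=[5,5,2,0,4,4](1) P2=[4,3,3,5,5,5](0)
Move 2: P2 pit0 -> P1=[5,5,2,0,4,4](1) P2=[0,4,4,6,6,5](0)
Move 3: P2 pit4 -> P1=[6,6,3,1,4,4](1) P2=[0,4,4,6,0,6](1)
Move 4: P1 pit2 -> P1=[6,6,0,2,5,5](1) P2=[0,4,4,6,0,6](1)
Move 5: P2 pit3 -> P1=[7,7,1,2,5,5](1) P2=[0,4,4,0,1,7](2)
Move 6: P2 pit5 -> P1=[8,8,2,3,6,6](1) P2=[0,4,4,0,1,0](3)
Move 7: P1 pit0 -> P1=[0,9,3,4,7,7](2) P2=[1,5,4,0,1,0](3)
Move 8: P2 pit1 -> P1=[0,9,3,4,7,7](2) P2=[1,0,5,1,2,1](4)

Answer: 0 9 3 4 7 7 2 1 0 5 1 2 1 4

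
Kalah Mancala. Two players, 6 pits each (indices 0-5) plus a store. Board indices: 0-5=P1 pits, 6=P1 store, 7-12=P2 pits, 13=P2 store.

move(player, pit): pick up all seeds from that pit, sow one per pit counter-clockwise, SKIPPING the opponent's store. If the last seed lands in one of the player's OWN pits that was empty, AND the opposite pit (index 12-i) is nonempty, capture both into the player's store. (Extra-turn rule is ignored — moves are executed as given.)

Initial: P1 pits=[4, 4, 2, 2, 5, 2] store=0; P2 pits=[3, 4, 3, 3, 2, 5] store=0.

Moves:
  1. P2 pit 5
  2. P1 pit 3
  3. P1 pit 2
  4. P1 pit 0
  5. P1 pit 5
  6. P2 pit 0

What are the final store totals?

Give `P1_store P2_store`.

Move 1: P2 pit5 -> P1=[5,5,3,3,5,2](0) P2=[3,4,3,3,2,0](1)
Move 2: P1 pit3 -> P1=[5,5,3,0,6,3](1) P2=[3,4,3,3,2,0](1)
Move 3: P1 pit2 -> P1=[5,5,0,1,7,4](1) P2=[3,4,3,3,2,0](1)
Move 4: P1 pit0 -> P1=[0,6,1,2,8,5](1) P2=[3,4,3,3,2,0](1)
Move 5: P1 pit5 -> P1=[0,6,1,2,8,0](2) P2=[4,5,4,4,2,0](1)
Move 6: P2 pit0 -> P1=[0,6,1,2,8,0](2) P2=[0,6,5,5,3,0](1)

Answer: 2 1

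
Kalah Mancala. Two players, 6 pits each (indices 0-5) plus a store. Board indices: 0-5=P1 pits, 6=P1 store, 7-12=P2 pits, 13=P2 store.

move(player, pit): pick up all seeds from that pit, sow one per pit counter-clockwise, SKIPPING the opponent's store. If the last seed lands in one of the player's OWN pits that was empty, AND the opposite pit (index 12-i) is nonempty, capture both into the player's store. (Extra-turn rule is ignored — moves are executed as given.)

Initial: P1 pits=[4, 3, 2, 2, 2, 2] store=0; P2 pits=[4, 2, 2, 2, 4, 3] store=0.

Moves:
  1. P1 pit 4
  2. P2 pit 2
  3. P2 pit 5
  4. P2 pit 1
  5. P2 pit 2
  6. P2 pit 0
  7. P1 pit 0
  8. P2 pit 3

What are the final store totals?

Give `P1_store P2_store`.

Answer: 1 2

Derivation:
Move 1: P1 pit4 -> P1=[4,3,2,2,0,3](1) P2=[4,2,2,2,4,3](0)
Move 2: P2 pit2 -> P1=[4,3,2,2,0,3](1) P2=[4,2,0,3,5,3](0)
Move 3: P2 pit5 -> P1=[5,4,2,2,0,3](1) P2=[4,2,0,3,5,0](1)
Move 4: P2 pit1 -> P1=[5,4,2,2,0,3](1) P2=[4,0,1,4,5,0](1)
Move 5: P2 pit2 -> P1=[5,4,2,2,0,3](1) P2=[4,0,0,5,5,0](1)
Move 6: P2 pit0 -> P1=[5,4,2,2,0,3](1) P2=[0,1,1,6,6,0](1)
Move 7: P1 pit0 -> P1=[0,5,3,3,1,4](1) P2=[0,1,1,6,6,0](1)
Move 8: P2 pit3 -> P1=[1,6,4,3,1,4](1) P2=[0,1,1,0,7,1](2)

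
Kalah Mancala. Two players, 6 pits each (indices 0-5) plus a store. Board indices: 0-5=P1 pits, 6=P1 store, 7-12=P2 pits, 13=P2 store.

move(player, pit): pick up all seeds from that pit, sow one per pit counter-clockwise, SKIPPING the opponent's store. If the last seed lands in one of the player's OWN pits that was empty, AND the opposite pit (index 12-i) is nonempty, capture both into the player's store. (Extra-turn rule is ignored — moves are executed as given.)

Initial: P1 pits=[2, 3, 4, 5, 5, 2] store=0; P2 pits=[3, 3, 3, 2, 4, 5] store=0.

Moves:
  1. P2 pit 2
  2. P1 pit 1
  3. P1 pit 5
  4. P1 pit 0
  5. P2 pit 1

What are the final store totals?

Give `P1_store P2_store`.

Move 1: P2 pit2 -> P1=[2,3,4,5,5,2](0) P2=[3,3,0,3,5,6](0)
Move 2: P1 pit1 -> P1=[2,0,5,6,6,2](0) P2=[3,3,0,3,5,6](0)
Move 3: P1 pit5 -> P1=[2,0,5,6,6,0](1) P2=[4,3,0,3,5,6](0)
Move 4: P1 pit0 -> P1=[0,1,6,6,6,0](1) P2=[4,3,0,3,5,6](0)
Move 5: P2 pit1 -> P1=[0,1,6,6,6,0](1) P2=[4,0,1,4,6,6](0)

Answer: 1 0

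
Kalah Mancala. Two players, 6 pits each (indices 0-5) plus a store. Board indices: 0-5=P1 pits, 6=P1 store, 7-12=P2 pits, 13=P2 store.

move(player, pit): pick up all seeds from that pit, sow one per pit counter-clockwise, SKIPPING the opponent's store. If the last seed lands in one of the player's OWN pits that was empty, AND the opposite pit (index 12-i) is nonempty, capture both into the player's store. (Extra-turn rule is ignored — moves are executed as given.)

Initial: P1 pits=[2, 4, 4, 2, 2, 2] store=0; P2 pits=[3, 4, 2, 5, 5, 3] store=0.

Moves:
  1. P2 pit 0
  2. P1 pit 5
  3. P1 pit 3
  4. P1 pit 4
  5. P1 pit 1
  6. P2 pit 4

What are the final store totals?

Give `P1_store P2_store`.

Move 1: P2 pit0 -> P1=[2,4,4,2,2,2](0) P2=[0,5,3,6,5,3](0)
Move 2: P1 pit5 -> P1=[2,4,4,2,2,0](1) P2=[1,5,3,6,5,3](0)
Move 3: P1 pit3 -> P1=[2,4,4,0,3,0](3) P2=[0,5,3,6,5,3](0)
Move 4: P1 pit4 -> P1=[2,4,4,0,0,1](4) P2=[1,5,3,6,5,3](0)
Move 5: P1 pit1 -> P1=[2,0,5,1,1,2](4) P2=[1,5,3,6,5,3](0)
Move 6: P2 pit4 -> P1=[3,1,6,1,1,2](4) P2=[1,5,3,6,0,4](1)

Answer: 4 1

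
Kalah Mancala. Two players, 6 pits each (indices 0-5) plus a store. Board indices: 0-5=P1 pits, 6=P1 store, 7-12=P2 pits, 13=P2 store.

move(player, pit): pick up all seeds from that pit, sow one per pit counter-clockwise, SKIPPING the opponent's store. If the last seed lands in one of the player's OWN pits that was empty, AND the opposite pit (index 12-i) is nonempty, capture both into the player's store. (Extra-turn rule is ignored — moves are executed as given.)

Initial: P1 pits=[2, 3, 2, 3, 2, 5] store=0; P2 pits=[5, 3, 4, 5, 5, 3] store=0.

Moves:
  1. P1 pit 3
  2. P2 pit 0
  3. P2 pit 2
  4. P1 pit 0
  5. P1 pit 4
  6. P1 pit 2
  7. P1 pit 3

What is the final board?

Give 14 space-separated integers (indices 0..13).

Answer: 0 4 0 0 2 9 2 1 4 0 7 7 5 1

Derivation:
Move 1: P1 pit3 -> P1=[2,3,2,0,3,6](1) P2=[5,3,4,5,5,3](0)
Move 2: P2 pit0 -> P1=[2,3,2,0,3,6](1) P2=[0,4,5,6,6,4](0)
Move 3: P2 pit2 -> P1=[3,3,2,0,3,6](1) P2=[0,4,0,7,7,5](1)
Move 4: P1 pit0 -> P1=[0,4,3,1,3,6](1) P2=[0,4,0,7,7,5](1)
Move 5: P1 pit4 -> P1=[0,4,3,1,0,7](2) P2=[1,4,0,7,7,5](1)
Move 6: P1 pit2 -> P1=[0,4,0,2,1,8](2) P2=[1,4,0,7,7,5](1)
Move 7: P1 pit3 -> P1=[0,4,0,0,2,9](2) P2=[1,4,0,7,7,5](1)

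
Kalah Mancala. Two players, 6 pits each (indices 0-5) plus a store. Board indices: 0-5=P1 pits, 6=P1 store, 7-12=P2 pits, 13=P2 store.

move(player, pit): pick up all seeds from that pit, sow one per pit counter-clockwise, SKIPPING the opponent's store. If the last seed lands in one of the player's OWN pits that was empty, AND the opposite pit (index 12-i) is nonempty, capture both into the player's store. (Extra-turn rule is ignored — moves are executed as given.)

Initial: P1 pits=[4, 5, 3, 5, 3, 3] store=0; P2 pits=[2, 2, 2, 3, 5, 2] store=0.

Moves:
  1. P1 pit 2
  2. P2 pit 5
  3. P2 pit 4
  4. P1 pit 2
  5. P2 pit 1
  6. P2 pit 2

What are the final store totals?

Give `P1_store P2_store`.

Answer: 0 2

Derivation:
Move 1: P1 pit2 -> P1=[4,5,0,6,4,4](0) P2=[2,2,2,3,5,2](0)
Move 2: P2 pit5 -> P1=[5,5,0,6,4,4](0) P2=[2,2,2,3,5,0](1)
Move 3: P2 pit4 -> P1=[6,6,1,6,4,4](0) P2=[2,2,2,3,0,1](2)
Move 4: P1 pit2 -> P1=[6,6,0,7,4,4](0) P2=[2,2,2,3,0,1](2)
Move 5: P2 pit1 -> P1=[6,6,0,7,4,4](0) P2=[2,0,3,4,0,1](2)
Move 6: P2 pit2 -> P1=[6,6,0,7,4,4](0) P2=[2,0,0,5,1,2](2)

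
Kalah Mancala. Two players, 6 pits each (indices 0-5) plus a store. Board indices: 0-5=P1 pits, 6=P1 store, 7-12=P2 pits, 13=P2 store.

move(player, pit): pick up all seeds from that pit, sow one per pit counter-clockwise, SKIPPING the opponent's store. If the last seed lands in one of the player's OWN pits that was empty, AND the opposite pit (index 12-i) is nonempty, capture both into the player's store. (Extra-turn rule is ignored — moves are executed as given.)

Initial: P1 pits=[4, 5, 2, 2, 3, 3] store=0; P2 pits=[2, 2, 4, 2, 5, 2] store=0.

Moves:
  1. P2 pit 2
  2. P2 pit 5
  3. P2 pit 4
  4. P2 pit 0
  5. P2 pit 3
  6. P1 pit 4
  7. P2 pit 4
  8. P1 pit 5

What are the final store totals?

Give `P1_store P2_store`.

Move 1: P2 pit2 -> P1=[4,5,2,2,3,3](0) P2=[2,2,0,3,6,3](1)
Move 2: P2 pit5 -> P1=[5,6,2,2,3,3](0) P2=[2,2,0,3,6,0](2)
Move 3: P2 pit4 -> P1=[6,7,3,3,3,3](0) P2=[2,2,0,3,0,1](3)
Move 4: P2 pit0 -> P1=[6,7,3,0,3,3](0) P2=[0,3,0,3,0,1](7)
Move 5: P2 pit3 -> P1=[6,7,3,0,3,3](0) P2=[0,3,0,0,1,2](8)
Move 6: P1 pit4 -> P1=[6,7,3,0,0,4](1) P2=[1,3,0,0,1,2](8)
Move 7: P2 pit4 -> P1=[6,7,3,0,0,4](1) P2=[1,3,0,0,0,3](8)
Move 8: P1 pit5 -> P1=[6,7,3,0,0,0](2) P2=[2,4,1,0,0,3](8)

Answer: 2 8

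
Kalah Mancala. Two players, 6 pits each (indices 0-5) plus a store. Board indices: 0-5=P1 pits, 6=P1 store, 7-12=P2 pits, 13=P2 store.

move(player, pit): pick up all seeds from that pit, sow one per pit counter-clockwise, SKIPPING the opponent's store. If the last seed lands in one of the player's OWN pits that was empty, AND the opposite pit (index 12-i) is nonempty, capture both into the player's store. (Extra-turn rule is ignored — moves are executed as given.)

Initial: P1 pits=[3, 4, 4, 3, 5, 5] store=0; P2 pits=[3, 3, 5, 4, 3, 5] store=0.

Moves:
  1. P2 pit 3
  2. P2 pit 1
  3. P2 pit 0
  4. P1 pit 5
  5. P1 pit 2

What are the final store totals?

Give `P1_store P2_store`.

Move 1: P2 pit3 -> P1=[4,4,4,3,5,5](0) P2=[3,3,5,0,4,6](1)
Move 2: P2 pit1 -> P1=[4,4,4,3,5,5](0) P2=[3,0,6,1,5,6](1)
Move 3: P2 pit0 -> P1=[4,4,4,3,5,5](0) P2=[0,1,7,2,5,6](1)
Move 4: P1 pit5 -> P1=[4,4,4,3,5,0](1) P2=[1,2,8,3,5,6](1)
Move 5: P1 pit2 -> P1=[4,4,0,4,6,1](2) P2=[1,2,8,3,5,6](1)

Answer: 2 1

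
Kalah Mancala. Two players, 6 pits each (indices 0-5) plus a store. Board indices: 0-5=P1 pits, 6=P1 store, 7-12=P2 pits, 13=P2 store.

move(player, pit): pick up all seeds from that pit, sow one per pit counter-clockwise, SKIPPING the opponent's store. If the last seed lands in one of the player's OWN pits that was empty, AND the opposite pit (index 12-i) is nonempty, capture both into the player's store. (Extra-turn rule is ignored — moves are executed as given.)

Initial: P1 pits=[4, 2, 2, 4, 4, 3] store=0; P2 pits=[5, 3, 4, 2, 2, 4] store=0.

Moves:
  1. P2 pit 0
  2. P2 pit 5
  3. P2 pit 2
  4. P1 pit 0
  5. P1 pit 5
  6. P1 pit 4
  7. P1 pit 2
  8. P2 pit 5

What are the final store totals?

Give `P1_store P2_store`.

Move 1: P2 pit0 -> P1=[4,2,2,4,4,3](0) P2=[0,4,5,3,3,5](0)
Move 2: P2 pit5 -> P1=[5,3,3,5,4,3](0) P2=[0,4,5,3,3,0](1)
Move 3: P2 pit2 -> P1=[6,3,3,5,4,3](0) P2=[0,4,0,4,4,1](2)
Move 4: P1 pit0 -> P1=[0,4,4,6,5,4](1) P2=[0,4,0,4,4,1](2)
Move 5: P1 pit5 -> P1=[0,4,4,6,5,0](2) P2=[1,5,1,4,4,1](2)
Move 6: P1 pit4 -> P1=[0,4,4,6,0,1](3) P2=[2,6,2,4,4,1](2)
Move 7: P1 pit2 -> P1=[0,4,0,7,1,2](4) P2=[2,6,2,4,4,1](2)
Move 8: P2 pit5 -> P1=[0,4,0,7,1,2](4) P2=[2,6,2,4,4,0](3)

Answer: 4 3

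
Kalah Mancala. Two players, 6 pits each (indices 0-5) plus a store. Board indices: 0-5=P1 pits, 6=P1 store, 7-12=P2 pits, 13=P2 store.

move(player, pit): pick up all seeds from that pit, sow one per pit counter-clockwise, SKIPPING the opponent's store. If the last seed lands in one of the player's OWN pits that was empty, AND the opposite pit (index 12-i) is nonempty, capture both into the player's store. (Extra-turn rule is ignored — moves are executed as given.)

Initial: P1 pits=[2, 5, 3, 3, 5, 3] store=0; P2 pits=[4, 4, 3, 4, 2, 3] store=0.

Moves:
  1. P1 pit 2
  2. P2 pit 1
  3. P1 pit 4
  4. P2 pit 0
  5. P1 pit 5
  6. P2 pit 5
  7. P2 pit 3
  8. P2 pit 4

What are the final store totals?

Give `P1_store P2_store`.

Answer: 2 3

Derivation:
Move 1: P1 pit2 -> P1=[2,5,0,4,6,4](0) P2=[4,4,3,4,2,3](0)
Move 2: P2 pit1 -> P1=[2,5,0,4,6,4](0) P2=[4,0,4,5,3,4](0)
Move 3: P1 pit4 -> P1=[2,5,0,4,0,5](1) P2=[5,1,5,6,3,4](0)
Move 4: P2 pit0 -> P1=[2,5,0,4,0,5](1) P2=[0,2,6,7,4,5](0)
Move 5: P1 pit5 -> P1=[2,5,0,4,0,0](2) P2=[1,3,7,8,4,5](0)
Move 6: P2 pit5 -> P1=[3,6,1,5,0,0](2) P2=[1,3,7,8,4,0](1)
Move 7: P2 pit3 -> P1=[4,7,2,6,1,0](2) P2=[1,3,7,0,5,1](2)
Move 8: P2 pit4 -> P1=[5,8,3,6,1,0](2) P2=[1,3,7,0,0,2](3)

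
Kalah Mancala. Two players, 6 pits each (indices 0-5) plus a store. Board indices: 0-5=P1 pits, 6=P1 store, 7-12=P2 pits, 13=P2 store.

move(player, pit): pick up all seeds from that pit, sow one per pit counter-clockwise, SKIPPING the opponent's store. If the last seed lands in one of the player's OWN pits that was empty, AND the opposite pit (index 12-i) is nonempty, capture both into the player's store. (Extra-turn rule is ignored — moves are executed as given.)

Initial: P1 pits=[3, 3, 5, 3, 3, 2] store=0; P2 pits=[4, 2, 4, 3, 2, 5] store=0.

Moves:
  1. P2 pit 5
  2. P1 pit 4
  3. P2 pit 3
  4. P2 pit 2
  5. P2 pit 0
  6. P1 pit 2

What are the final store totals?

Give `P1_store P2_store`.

Answer: 2 3

Derivation:
Move 1: P2 pit5 -> P1=[4,4,6,4,3,2](0) P2=[4,2,4,3,2,0](1)
Move 2: P1 pit4 -> P1=[4,4,6,4,0,3](1) P2=[5,2,4,3,2,0](1)
Move 3: P2 pit3 -> P1=[4,4,6,4,0,3](1) P2=[5,2,4,0,3,1](2)
Move 4: P2 pit2 -> P1=[4,4,6,4,0,3](1) P2=[5,2,0,1,4,2](3)
Move 5: P2 pit0 -> P1=[4,4,6,4,0,3](1) P2=[0,3,1,2,5,3](3)
Move 6: P1 pit2 -> P1=[4,4,0,5,1,4](2) P2=[1,4,1,2,5,3](3)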